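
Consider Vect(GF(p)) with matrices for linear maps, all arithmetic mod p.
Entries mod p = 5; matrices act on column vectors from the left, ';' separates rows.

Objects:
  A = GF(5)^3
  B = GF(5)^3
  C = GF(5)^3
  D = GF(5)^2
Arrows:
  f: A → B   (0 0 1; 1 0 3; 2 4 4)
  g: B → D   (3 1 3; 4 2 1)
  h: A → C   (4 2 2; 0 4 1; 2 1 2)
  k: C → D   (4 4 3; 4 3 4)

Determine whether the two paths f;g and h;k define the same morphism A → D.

Answer: COMMUTES

Derivation:
Along f;g (path 1):
  e0=[1,0,0] f→[0,1,2] g→[2,4]
  e1=[0,1,0] f→[0,0,4] g→[2,4]
  e2=[0,0,1] f→[1,3,4] g→[3,4]
  composite₁ = (2 2 3; 4 4 4)
Along h;k (path 2):
  e0=[1,0,0] h→[4,0,2] k→[2,4]
  e1=[0,1,0] h→[2,4,1] k→[2,4]
  e2=[0,0,1] h→[2,1,2] k→[3,4]
  composite₂ = (2 2 3; 4 4 4)
Equal? equal; square commutes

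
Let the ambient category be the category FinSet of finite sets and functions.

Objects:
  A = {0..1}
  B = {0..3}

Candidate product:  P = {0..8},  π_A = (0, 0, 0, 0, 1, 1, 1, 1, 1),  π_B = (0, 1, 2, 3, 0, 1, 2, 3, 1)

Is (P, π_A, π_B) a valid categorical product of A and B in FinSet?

|A|·|B| = 2·4 = 8;  |P| = 9
  → cardinalities differ; no bijection possible.

Answer: NOT A VALID PRODUCT — |P|=9 ≠ |A|·|B|=8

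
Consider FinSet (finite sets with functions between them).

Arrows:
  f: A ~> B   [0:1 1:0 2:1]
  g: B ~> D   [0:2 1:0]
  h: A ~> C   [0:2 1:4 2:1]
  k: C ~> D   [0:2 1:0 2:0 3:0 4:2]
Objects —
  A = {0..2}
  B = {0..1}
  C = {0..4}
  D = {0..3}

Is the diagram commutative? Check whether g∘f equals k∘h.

Path 1 = f;g:
  0 f~>1 g~>0
  1 f~>0 g~>2
  2 f~>1 g~>0
  result₁ = [0:0 1:2 2:0]
Path 2 = h;k:
  0 h~>2 k~>0
  1 h~>4 k~>2
  2 h~>1 k~>0
  result₂ = [0:0 1:2 2:0]
Equal? YES — commutes

Answer: COMMUTES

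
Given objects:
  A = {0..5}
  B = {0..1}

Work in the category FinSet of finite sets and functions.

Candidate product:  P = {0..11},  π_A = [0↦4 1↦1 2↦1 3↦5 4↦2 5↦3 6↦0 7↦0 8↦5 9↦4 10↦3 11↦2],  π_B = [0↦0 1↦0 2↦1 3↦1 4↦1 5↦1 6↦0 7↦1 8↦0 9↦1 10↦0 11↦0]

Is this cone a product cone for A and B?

Answer: VALID PRODUCT

Work:
|A|·|B| = 6·2 = 12;  |P| = 12
Check the pairing map k ↦ (π_A(k), π_B(k)):
  0 ↦ (4,0)
  1 ↦ (1,0)
  2 ↦ (1,1)
  3 ↦ (5,1)
  4 ↦ (2,1)
  5 ↦ (3,1)
  6 ↦ (0,0)
  7 ↦ (0,1)
  8 ↦ (5,0)
  9 ↦ (4,1)
  10 ↦ (3,0)
  11 ↦ (2,0)
distinct pairs in image: 12 / 12 needed
  → bijection onto A×B; projections well-typed.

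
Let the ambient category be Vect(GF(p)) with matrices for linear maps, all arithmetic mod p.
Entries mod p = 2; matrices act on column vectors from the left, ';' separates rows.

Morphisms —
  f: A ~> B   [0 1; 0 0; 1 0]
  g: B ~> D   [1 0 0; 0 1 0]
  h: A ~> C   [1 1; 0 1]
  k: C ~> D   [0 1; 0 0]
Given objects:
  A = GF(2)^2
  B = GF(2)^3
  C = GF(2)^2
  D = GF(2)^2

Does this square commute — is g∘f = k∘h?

1) trace f;g:
  e0=[1,0] f~>[0,0,1] g~>[0,0]
  e1=[0,1] f~>[1,0,0] g~>[1,0]
  ⟦path⟧₁ = [0 1; 0 0]
2) trace h;k:
  e0=[1,0] h~>[1,0] k~>[0,0]
  e1=[0,1] h~>[1,1] k~>[1,0]
  ⟦path⟧₂ = [0 1; 0 0]
Equal? equal; square commutes

Answer: COMMUTES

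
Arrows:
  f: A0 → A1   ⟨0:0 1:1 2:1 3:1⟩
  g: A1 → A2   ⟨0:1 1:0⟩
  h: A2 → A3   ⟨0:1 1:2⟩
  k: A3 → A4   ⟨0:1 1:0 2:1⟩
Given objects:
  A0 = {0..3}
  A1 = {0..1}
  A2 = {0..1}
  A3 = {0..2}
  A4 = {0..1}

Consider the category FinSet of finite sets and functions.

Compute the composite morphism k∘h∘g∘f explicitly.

  0 f→0 g→1 h→2 k→1
  1 f→1 g→0 h→1 k→0
  2 f→1 g→0 h→1 k→0
  3 f→1 g→0 h→1 k→0
result: ⟨0:1 1:0 2:0 3:0⟩

Answer: ⟨0:1 1:0 2:0 3:0⟩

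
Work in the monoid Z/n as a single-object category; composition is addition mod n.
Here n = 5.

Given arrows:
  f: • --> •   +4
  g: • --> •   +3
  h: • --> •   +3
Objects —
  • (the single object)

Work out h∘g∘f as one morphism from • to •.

Answer: +0

Trace:
  0 +4≡4 +3≡2 +3≡0  (mod 5)
⟦path⟧: +0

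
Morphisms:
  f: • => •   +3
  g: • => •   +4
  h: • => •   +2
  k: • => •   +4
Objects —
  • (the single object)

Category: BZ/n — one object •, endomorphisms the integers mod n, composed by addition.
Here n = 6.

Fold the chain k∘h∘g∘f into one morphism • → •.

  0 +3≡3 +4≡1 +2≡3 +4≡1  (mod 6)
result: +1

Answer: +1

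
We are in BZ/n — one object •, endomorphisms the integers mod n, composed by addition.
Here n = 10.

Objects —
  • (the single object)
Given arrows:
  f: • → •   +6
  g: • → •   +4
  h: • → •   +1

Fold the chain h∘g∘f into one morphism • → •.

  0 +6≡6 +4≡0 +1≡1  (mod 10)
⟦path⟧: +1

Answer: +1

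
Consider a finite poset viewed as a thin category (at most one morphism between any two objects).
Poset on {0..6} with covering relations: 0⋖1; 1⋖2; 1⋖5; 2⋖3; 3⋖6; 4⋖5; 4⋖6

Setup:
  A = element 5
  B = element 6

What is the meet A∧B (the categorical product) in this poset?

Answer: NO MEET EXISTS

Trace:
Lower bounds of A=5 and B=6: {0,1,4}
  maximal lower bounds 1 and 4 are incomparable: neither 1<=4 nor 4<=1
→ no greatest lower bound exists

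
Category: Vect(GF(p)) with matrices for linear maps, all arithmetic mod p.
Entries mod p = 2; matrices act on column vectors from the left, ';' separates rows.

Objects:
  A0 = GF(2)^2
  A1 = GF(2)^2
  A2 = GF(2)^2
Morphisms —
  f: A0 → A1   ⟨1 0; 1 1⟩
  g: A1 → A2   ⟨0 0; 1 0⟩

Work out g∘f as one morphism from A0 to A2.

  e0=[1,0] f→[1,1] g→[0,1]
  e1=[0,1] f→[0,1] g→[0,0]
composite: ⟨0 0; 1 0⟩

Answer: ⟨0 0; 1 0⟩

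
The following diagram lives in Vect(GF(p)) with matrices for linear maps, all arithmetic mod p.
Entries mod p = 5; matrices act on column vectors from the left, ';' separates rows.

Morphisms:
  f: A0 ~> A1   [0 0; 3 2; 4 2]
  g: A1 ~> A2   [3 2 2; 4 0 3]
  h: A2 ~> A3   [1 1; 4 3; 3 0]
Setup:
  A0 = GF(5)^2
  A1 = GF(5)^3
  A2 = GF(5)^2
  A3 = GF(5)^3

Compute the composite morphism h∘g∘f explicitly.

  e0=⟨1,0⟩ f~>⟨0,3,4⟩ g~>⟨4,2⟩ h~>⟨1,2,2⟩
  e1=⟨0,1⟩ f~>⟨0,2,2⟩ g~>⟨3,1⟩ h~>⟨4,0,4⟩
⟦path⟧: [1 4; 2 0; 2 4]

Answer: [1 4; 2 0; 2 4]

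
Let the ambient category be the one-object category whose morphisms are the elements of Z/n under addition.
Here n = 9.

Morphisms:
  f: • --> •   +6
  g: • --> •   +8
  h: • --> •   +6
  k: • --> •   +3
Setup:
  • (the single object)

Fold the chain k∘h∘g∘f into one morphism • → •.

  0 +6≡6 +8≡5 +6≡2 +3≡5  (mod 9)
⟦path⟧: +5

Answer: +5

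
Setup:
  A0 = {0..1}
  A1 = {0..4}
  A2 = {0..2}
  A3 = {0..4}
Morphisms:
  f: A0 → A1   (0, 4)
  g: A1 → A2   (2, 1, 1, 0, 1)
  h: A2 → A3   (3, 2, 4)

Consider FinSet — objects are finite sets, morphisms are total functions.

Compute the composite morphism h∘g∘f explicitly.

Answer: (4, 2)

Derivation:
  0 f→0 g→2 h→4
  1 f→4 g→1 h→2
composite: (4, 2)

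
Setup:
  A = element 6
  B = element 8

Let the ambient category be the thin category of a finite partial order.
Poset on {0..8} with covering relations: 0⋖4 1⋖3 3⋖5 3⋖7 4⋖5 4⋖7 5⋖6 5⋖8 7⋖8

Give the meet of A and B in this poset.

{x : x⊑A ∧ x⊑B} = {0,1,3,4,5}  (A=6, B=8)
  0 ⊑ 5
  1 ⊑ 5
  3 ⊑ 5
  4 ⊑ 5
  5 ⊑ 5
glb = 5

Answer: A∧B = 5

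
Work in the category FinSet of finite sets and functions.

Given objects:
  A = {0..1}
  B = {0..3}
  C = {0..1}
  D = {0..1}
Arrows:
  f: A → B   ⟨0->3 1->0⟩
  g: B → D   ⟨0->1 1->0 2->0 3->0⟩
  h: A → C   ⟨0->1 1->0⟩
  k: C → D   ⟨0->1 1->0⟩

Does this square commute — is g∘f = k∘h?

Answer: COMMUTES

Derivation:
Along f;g (path 1):
  0 f→3 g→0
  1 f→0 g→1
  composite₁ = ⟨0->0 1->1⟩
Along h;k (path 2):
  0 h→1 k→0
  1 h→0 k→1
  composite₂ = ⟨0->0 1->1⟩
Equal? YES — commutes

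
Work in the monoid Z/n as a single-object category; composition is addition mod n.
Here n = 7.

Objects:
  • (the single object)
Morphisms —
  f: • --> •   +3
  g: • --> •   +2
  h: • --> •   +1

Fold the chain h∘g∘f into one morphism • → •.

Answer: +6

Trace:
  0 +3≡3 +2≡5 +1≡6  (mod 7)
composite: +6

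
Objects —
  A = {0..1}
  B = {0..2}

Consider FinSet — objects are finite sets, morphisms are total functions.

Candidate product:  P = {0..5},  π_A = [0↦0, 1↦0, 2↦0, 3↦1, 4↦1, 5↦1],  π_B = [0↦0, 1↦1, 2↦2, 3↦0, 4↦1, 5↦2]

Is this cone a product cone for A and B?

Answer: VALID PRODUCT

Derivation:
|A|·|B| = 2·3 = 6;  |P| = 6
Check the pairing map k ↦ (π_A(k), π_B(k)):
  0 ↦ (0,0)
  1 ↦ (0,1)
  2 ↦ (0,2)
  3 ↦ (1,0)
  4 ↦ (1,1)
  5 ↦ (1,2)
distinct pairs in image: 6 / 6 needed
  → bijection onto A×B; projections well-typed.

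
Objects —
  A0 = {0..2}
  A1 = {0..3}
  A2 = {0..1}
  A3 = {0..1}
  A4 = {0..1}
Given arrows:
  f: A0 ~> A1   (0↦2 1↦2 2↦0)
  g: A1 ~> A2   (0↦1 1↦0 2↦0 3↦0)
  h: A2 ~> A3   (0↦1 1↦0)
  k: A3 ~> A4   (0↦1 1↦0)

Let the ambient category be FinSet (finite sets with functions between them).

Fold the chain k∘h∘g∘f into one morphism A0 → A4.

Answer: (0↦0 1↦0 2↦1)

Work:
  0 f~>2 g~>0 h~>1 k~>0
  1 f~>2 g~>0 h~>1 k~>0
  2 f~>0 g~>1 h~>0 k~>1
result: (0↦0 1↦0 2↦1)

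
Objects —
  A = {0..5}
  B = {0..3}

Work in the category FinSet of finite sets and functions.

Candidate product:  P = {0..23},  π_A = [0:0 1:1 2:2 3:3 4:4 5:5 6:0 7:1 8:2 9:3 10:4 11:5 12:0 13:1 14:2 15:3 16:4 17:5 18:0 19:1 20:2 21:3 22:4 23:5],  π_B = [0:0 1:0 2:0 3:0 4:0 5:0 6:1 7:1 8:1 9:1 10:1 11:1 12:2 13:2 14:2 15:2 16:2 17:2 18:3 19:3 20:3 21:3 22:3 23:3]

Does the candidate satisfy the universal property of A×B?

Answer: VALID PRODUCT

Work:
|A|·|B| = 6·4 = 24;  |P| = 24
Check the pairing map k ↦ (π_A(k), π_B(k)):
  0 : (0,0)
  1 : (1,0)
  2 : (2,0)
  3 : (3,0)
  4 : (4,0)
  5 : (5,0)
  6 : (0,1)
  7 : (1,1)
  8 : (2,1)
  9 : (3,1)
  10 : (4,1)
  11 : (5,1)
  12 : (0,2)
  13 : (1,2)
  14 : (2,2)
  15 : (3,2)
  16 : (4,2)
  17 : (5,2)
  18 : (0,3)
  19 : (1,3)
  20 : (2,3)
  21 : (3,3)
  22 : (4,3)
  23 : (5,3)
distinct pairs in image: 24 / 24 needed
  → bijection onto A×B; projections well-typed.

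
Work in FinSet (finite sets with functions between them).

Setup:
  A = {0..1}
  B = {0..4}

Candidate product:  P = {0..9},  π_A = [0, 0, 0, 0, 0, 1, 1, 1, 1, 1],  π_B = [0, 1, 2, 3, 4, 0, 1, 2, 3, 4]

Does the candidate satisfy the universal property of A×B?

|A|·|B| = 2·5 = 10;  |P| = 10
Check the pairing map k ↦ (π_A(k), π_B(k)):
  0 ↦ (0,0)
  1 ↦ (0,1)
  2 ↦ (0,2)
  3 ↦ (0,3)
  4 ↦ (0,4)
  5 ↦ (1,0)
  6 ↦ (1,1)
  7 ↦ (1,2)
  8 ↦ (1,3)
  9 ↦ (1,4)
distinct pairs in image: 10 / 10 needed
  → bijection onto A×B; projections well-typed.

Answer: VALID PRODUCT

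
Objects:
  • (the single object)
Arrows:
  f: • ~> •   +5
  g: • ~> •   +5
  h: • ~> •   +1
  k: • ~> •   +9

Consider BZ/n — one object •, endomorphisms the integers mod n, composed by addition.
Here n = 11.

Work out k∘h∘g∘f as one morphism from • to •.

Answer: +9

Work:
  0 +5≡5 +5≡10 +1≡0 +9≡9  (mod 11)
composite: +9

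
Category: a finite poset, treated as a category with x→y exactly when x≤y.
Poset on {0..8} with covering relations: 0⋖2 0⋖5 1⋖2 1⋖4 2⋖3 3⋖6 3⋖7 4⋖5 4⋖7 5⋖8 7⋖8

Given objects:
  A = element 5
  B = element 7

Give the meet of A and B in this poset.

Answer: NO MEET EXISTS

Work:
{x : x≤A ∧ x≤B} = {0,1,4}  (A=5, B=7)
  maximal lower bounds 0 and 4 are incomparable: neither 0≤4 nor 4≤0
→ no greatest lower bound exists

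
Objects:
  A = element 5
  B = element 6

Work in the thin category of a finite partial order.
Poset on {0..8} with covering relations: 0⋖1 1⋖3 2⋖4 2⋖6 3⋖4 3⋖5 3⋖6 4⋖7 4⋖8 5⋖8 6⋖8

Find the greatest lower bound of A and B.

Answer: A∧B = 3

Derivation:
{x : x≤A ∧ x≤B} = {0,1,3}  (A=5, B=6)
  0 ≤ 3
  1 ≤ 3
  3 ≤ 3
glb = 3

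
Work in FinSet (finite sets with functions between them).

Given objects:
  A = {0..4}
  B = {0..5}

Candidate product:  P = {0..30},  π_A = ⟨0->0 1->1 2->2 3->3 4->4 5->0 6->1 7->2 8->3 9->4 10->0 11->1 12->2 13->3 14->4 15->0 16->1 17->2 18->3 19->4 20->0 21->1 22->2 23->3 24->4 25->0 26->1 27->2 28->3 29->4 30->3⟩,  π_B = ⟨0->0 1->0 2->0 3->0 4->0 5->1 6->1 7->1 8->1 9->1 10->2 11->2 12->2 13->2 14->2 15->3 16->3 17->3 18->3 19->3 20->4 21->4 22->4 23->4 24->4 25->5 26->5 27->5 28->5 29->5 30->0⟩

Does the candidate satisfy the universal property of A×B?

|A|·|B| = 5·6 = 30;  |P| = 31
  → cardinalities differ; no bijection possible.

Answer: NOT A VALID PRODUCT — |P|=31 ≠ |A|·|B|=30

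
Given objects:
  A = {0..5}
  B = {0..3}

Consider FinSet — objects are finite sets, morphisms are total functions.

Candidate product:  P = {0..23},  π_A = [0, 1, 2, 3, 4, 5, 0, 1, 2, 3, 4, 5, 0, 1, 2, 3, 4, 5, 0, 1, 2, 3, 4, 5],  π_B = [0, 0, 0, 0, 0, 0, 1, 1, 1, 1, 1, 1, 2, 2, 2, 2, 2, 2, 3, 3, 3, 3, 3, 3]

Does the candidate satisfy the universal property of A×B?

Answer: VALID PRODUCT

Trace:
|A|·|B| = 6·4 = 24;  |P| = 24
Check the pairing map k ↦ (π_A(k), π_B(k)):
  0 -> (0,0)
  1 -> (1,0)
  2 -> (2,0)
  3 -> (3,0)
  4 -> (4,0)
  5 -> (5,0)
  6 -> (0,1)
  7 -> (1,1)
  8 -> (2,1)
  9 -> (3,1)
  10 -> (4,1)
  11 -> (5,1)
  12 -> (0,2)
  13 -> (1,2)
  14 -> (2,2)
  15 -> (3,2)
  16 -> (4,2)
  17 -> (5,2)
  18 -> (0,3)
  19 -> (1,3)
  20 -> (2,3)
  21 -> (3,3)
  22 -> (4,3)
  23 -> (5,3)
distinct pairs in image: 24 / 24 needed
  → bijection onto A×B; projections well-typed.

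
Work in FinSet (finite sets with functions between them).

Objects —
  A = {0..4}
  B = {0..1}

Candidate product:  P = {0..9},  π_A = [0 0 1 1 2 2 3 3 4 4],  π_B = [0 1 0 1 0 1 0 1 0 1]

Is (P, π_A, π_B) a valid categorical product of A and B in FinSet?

|A|·|B| = 5·2 = 10;  |P| = 10
Check the pairing map k ↦ (π_A(k), π_B(k)):
  0 ↦ (0,0)
  1 ↦ (0,1)
  2 ↦ (1,0)
  3 ↦ (1,1)
  4 ↦ (2,0)
  5 ↦ (2,1)
  6 ↦ (3,0)
  7 ↦ (3,1)
  8 ↦ (4,0)
  9 ↦ (4,1)
distinct pairs in image: 10 / 10 needed
  → bijection onto A×B; projections well-typed.

Answer: VALID PRODUCT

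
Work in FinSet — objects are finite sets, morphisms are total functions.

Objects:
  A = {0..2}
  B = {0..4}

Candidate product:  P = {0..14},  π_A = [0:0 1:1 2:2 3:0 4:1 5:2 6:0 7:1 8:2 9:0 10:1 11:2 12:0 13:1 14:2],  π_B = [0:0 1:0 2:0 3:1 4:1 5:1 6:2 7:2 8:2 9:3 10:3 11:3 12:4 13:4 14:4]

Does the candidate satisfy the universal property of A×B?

|A|·|B| = 3·5 = 15;  |P| = 15
Check the pairing map k ↦ (π_A(k), π_B(k)):
  0 : (0,0)
  1 : (1,0)
  2 : (2,0)
  3 : (0,1)
  4 : (1,1)
  5 : (2,1)
  6 : (0,2)
  7 : (1,2)
  8 : (2,2)
  9 : (0,3)
  10 : (1,3)
  11 : (2,3)
  12 : (0,4)
  13 : (1,4)
  14 : (2,4)
distinct pairs in image: 15 / 15 needed
  → bijection onto A×B; projections well-typed.

Answer: VALID PRODUCT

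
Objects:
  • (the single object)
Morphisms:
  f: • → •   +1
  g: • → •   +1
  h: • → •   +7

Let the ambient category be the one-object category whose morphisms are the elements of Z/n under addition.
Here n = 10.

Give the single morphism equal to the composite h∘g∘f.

  0 +1≡1 +1≡2 +7≡9  (mod 10)
⟦path⟧: +9

Answer: +9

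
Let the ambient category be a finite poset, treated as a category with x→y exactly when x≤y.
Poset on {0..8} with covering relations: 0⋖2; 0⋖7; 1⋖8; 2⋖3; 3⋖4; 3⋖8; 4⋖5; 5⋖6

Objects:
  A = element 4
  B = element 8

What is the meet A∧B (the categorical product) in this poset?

Answer: A∧B = 3

Work:
Lower bounds of A=4 and B=8: {0,2,3}
  0 ⊑ 3
  2 ⊑ 3
  3 ⊑ 3
glb = 3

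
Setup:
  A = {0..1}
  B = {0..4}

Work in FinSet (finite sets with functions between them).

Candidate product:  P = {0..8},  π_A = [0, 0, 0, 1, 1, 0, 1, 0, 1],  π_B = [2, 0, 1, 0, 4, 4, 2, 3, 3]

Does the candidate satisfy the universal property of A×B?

Answer: NOT A VALID PRODUCT — |P|=9 ≠ |A|·|B|=10

Derivation:
|A|·|B| = 2·5 = 10;  |P| = 9
  → cardinalities differ; no bijection possible.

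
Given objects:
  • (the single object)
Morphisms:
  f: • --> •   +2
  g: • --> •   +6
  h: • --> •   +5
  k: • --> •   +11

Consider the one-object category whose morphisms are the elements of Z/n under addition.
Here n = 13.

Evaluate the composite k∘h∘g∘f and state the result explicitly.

  0 +2≡2 +6≡8 +5≡0 +11≡11  (mod 13)
⟦path⟧: +11

Answer: +11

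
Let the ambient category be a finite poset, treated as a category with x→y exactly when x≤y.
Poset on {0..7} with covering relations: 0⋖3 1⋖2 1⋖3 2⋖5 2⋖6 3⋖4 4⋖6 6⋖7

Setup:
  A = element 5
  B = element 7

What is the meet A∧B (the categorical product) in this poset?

Lower bounds of A=5 and B=7: {1,2}
  1 ⊑ 2
  2 ⊑ 2
glb = 2

Answer: A∧B = 2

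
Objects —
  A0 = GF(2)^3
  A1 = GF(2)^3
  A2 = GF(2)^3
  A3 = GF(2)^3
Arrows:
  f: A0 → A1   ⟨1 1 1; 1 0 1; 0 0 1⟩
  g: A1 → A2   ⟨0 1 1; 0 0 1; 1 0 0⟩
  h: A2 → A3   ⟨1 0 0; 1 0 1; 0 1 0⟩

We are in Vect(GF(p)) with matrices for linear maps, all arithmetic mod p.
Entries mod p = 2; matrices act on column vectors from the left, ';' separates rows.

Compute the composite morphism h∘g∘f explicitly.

Answer: ⟨1 0 0; 0 1 1; 0 0 1⟩

Trace:
  e0=⟨1,0,0⟩ f→⟨1,1,0⟩ g→⟨1,0,1⟩ h→⟨1,0,0⟩
  e1=⟨0,1,0⟩ f→⟨1,0,0⟩ g→⟨0,0,1⟩ h→⟨0,1,0⟩
  e2=⟨0,0,1⟩ f→⟨1,1,1⟩ g→⟨0,1,1⟩ h→⟨0,1,1⟩
result: ⟨1 0 0; 0 1 1; 0 0 1⟩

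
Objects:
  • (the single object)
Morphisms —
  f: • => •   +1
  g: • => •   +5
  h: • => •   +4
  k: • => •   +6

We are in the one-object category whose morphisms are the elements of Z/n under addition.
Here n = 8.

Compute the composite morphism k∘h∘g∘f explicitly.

  0 +1≡1 +5≡6 +4≡2 +6≡0  (mod 8)
⟦path⟧: +0

Answer: +0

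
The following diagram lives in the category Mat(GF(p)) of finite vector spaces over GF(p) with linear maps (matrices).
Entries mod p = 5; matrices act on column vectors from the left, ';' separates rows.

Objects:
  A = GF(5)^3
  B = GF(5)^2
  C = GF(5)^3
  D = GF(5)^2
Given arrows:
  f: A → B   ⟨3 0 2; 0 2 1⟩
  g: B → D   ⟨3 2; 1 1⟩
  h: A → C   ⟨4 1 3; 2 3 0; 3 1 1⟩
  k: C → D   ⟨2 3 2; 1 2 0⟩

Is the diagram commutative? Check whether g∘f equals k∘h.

Along f;g (path 1):
  e0=⟨1,0,0⟩ f→⟨3,0⟩ g→⟨4,3⟩
  e1=⟨0,1,0⟩ f→⟨0,2⟩ g→⟨4,2⟩
  e2=⟨0,0,1⟩ f→⟨2,1⟩ g→⟨3,3⟩
  ⟦path⟧₁ = ⟨4 4 3; 3 2 3⟩
Along h;k (path 2):
  e0=⟨1,0,0⟩ h→⟨4,2,3⟩ k→⟨0,3⟩
  e1=⟨0,1,0⟩ h→⟨1,3,1⟩ k→⟨3,2⟩
  e2=⟨0,0,1⟩ h→⟨3,0,1⟩ k→⟨3,3⟩
  ⟦path⟧₂ = ⟨0 3 3; 3 2 3⟩
Equal? distinct morphisms ✗

Answer: DOES NOT COMMUTE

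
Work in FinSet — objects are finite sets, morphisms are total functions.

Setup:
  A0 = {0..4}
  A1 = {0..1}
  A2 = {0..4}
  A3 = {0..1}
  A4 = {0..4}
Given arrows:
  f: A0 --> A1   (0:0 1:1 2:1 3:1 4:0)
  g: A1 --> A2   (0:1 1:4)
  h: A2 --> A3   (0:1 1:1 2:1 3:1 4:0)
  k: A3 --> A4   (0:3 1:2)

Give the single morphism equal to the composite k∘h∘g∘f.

  0 f-->0 g-->1 h-->1 k-->2
  1 f-->1 g-->4 h-->0 k-->3
  2 f-->1 g-->4 h-->0 k-->3
  3 f-->1 g-->4 h-->0 k-->3
  4 f-->0 g-->1 h-->1 k-->2
⟦path⟧: (0:2 1:3 2:3 3:3 4:2)

Answer: (0:2 1:3 2:3 3:3 4:2)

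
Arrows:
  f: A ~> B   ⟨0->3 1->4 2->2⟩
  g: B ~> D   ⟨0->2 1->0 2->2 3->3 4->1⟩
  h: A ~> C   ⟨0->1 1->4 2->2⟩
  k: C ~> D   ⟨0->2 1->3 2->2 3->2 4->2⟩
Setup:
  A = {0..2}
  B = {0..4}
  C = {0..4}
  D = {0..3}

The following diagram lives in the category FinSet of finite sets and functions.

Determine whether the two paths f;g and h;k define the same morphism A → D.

Along f;g (path 1):
  0 f~>3 g~>3
  1 f~>4 g~>1
  2 f~>2 g~>2
  ⟦path⟧₁ = ⟨0->3 1->1 2->2⟩
Along h;k (path 2):
  0 h~>1 k~>3
  1 h~>4 k~>2
  2 h~>2 k~>2
  ⟦path⟧₂ = ⟨0->3 1->2 2->2⟩
Equal? distinct morphisms ✗

Answer: DOES NOT COMMUTE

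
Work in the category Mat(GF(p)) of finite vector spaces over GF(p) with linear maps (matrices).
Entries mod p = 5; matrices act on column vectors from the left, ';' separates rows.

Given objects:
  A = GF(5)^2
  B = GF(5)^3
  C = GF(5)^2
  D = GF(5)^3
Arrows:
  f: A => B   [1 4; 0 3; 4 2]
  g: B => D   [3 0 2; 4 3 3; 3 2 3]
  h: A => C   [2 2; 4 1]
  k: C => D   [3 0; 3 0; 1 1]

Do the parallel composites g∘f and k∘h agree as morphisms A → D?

Path 1 = f;g:
  e0=(1,0) f=>(1,0,4) g=>(1,1,0)
  e1=(0,1) f=>(4,3,2) g=>(1,1,4)
  ⟦path⟧₁ = [1 1; 1 1; 0 4]
Path 2 = h;k:
  e0=(1,0) h=>(2,4) k=>(1,1,1)
  e1=(0,1) h=>(2,1) k=>(1,1,3)
  ⟦path⟧₂ = [1 1; 1 1; 1 3]
Equal? distinct morphisms ✗

Answer: DOES NOT COMMUTE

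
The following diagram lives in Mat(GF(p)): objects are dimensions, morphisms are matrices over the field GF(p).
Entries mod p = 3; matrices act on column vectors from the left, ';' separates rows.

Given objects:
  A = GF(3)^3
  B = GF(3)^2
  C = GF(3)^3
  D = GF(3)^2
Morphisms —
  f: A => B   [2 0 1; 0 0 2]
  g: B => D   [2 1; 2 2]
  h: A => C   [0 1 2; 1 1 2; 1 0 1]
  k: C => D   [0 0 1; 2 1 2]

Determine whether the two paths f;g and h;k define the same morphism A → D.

Answer: DOES NOT COMMUTE

Trace:
1) trace f;g:
  e0=(1,0,0) f=>(2,0) g=>(1,1)
  e1=(0,1,0) f=>(0,0) g=>(0,0)
  e2=(0,0,1) f=>(1,2) g=>(1,0)
  ⟦path⟧₁ = [1 0 1; 1 0 0]
2) trace h;k:
  e0=(1,0,0) h=>(0,1,1) k=>(1,0)
  e1=(0,1,0) h=>(1,1,0) k=>(0,0)
  e2=(0,0,1) h=>(2,2,1) k=>(1,2)
  ⟦path⟧₂ = [1 0 1; 0 0 2]
Equal? distinct morphisms ✗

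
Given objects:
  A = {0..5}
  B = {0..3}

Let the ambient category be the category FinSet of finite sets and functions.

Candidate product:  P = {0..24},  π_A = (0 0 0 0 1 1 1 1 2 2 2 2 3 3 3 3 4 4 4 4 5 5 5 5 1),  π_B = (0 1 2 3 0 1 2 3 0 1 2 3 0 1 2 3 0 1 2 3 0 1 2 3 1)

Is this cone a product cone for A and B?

Answer: NOT A VALID PRODUCT — |P|=25 ≠ |A|·|B|=24

Trace:
|A|·|B| = 6·4 = 24;  |P| = 25
  → cardinalities differ; no bijection possible.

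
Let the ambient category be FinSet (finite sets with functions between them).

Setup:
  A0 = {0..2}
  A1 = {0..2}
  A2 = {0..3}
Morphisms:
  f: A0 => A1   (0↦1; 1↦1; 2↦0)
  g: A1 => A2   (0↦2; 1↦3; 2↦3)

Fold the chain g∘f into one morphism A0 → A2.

Answer: (0↦3; 1↦3; 2↦2)

Derivation:
  0 f=>1 g=>3
  1 f=>1 g=>3
  2 f=>0 g=>2
⟦path⟧: (0↦3; 1↦3; 2↦2)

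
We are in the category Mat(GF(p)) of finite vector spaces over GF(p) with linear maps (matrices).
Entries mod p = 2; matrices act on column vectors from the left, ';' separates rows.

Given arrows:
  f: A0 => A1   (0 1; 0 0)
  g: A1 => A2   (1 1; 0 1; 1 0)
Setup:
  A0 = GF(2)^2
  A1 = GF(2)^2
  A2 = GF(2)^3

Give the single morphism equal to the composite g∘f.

  e0=⟨1,0⟩ f=>⟨0,0⟩ g=>⟨0,0,0⟩
  e1=⟨0,1⟩ f=>⟨1,0⟩ g=>⟨1,0,1⟩
⟦path⟧: (0 1; 0 0; 0 1)

Answer: (0 1; 0 0; 0 1)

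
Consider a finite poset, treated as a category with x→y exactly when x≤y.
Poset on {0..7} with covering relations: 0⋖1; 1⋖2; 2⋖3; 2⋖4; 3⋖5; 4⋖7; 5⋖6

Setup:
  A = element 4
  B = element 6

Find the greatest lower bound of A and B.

Common predecessors of 4,6: {0,1,2}
  0 ⊑ 2
  1 ⊑ 2
  2 ⊑ 2
glb = 2

Answer: A∧B = 2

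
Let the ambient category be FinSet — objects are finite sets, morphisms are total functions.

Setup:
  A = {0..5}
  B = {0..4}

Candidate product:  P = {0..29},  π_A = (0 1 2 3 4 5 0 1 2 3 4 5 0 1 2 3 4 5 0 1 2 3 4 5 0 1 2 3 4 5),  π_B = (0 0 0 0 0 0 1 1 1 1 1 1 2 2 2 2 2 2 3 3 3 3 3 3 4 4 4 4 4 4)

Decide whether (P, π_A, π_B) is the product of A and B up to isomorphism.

Answer: VALID PRODUCT

Trace:
|A|·|B| = 6·5 = 30;  |P| = 30
Check the pairing map k ↦ (π_A(k), π_B(k)):
  0 -> (0,0)
  1 -> (1,0)
  2 -> (2,0)
  3 -> (3,0)
  4 -> (4,0)
  5 -> (5,0)
  6 -> (0,1)
  7 -> (1,1)
  8 -> (2,1)
  9 -> (3,1)
  10 -> (4,1)
  11 -> (5,1)
  12 -> (0,2)
  13 -> (1,2)
  14 -> (2,2)
  15 -> (3,2)
  16 -> (4,2)
  17 -> (5,2)
  18 -> (0,3)
  19 -> (1,3)
  20 -> (2,3)
  21 -> (3,3)
  22 -> (4,3)
  23 -> (5,3)
  24 -> (0,4)
  25 -> (1,4)
  26 -> (2,4)
  27 -> (3,4)
  28 -> (4,4)
  29 -> (5,4)
distinct pairs in image: 30 / 30 needed
  → bijection onto A×B; projections well-typed.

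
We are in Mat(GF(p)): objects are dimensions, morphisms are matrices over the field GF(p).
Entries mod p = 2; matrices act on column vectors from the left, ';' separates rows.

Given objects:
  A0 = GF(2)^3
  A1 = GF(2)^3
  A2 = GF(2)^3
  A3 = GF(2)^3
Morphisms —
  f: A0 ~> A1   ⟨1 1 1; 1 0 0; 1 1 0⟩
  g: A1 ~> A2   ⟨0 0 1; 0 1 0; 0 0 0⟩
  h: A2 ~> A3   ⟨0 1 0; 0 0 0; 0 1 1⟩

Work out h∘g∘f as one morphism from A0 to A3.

  e0=[1,0,0] f~>[1,1,1] g~>[1,1,0] h~>[1,0,1]
  e1=[0,1,0] f~>[1,0,1] g~>[1,0,0] h~>[0,0,0]
  e2=[0,0,1] f~>[1,0,0] g~>[0,0,0] h~>[0,0,0]
result: ⟨1 0 0; 0 0 0; 1 0 0⟩

Answer: ⟨1 0 0; 0 0 0; 1 0 0⟩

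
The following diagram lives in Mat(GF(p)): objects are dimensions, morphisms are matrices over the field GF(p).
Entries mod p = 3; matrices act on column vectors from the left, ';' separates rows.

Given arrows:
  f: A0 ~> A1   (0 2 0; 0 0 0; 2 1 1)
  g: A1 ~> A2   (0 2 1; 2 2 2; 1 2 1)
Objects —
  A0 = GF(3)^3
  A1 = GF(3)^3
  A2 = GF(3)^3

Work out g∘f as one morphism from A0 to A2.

  e0=[1,0,0] f~>[0,0,2] g~>[2,1,2]
  e1=[0,1,0] f~>[2,0,1] g~>[1,0,0]
  e2=[0,0,1] f~>[0,0,1] g~>[1,2,1]
result: (2 1 1; 1 0 2; 2 0 1)

Answer: (2 1 1; 1 0 2; 2 0 1)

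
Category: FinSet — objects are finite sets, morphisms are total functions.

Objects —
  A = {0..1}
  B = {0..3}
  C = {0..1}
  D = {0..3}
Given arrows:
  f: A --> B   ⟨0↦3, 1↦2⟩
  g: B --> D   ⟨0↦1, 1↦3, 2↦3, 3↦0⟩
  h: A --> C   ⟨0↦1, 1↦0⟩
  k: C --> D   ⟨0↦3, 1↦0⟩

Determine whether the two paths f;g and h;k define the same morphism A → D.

Path 1 = f;g:
  0 f-->3 g-->0
  1 f-->2 g-->3
  result₁ = ⟨0↦0, 1↦3⟩
Path 2 = h;k:
  0 h-->1 k-->0
  1 h-->0 k-->3
  result₂ = ⟨0↦0, 1↦3⟩
Equal? YES — commutes

Answer: COMMUTES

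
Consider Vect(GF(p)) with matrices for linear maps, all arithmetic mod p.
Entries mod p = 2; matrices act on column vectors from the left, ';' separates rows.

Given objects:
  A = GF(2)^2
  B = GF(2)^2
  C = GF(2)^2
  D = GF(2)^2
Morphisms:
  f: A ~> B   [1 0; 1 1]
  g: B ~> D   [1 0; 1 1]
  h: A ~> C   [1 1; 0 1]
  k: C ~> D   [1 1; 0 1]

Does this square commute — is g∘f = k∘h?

Answer: COMMUTES

Derivation:
Along f;g (path 1):
  e0=[1,0] f~>[1,1] g~>[1,0]
  e1=[0,1] f~>[0,1] g~>[0,1]
  ⟦path⟧₁ = [1 0; 0 1]
Along h;k (path 2):
  e0=[1,0] h~>[1,0] k~>[1,0]
  e1=[0,1] h~>[1,1] k~>[0,1]
  ⟦path⟧₂ = [1 0; 0 1]
Equal? equal; square commutes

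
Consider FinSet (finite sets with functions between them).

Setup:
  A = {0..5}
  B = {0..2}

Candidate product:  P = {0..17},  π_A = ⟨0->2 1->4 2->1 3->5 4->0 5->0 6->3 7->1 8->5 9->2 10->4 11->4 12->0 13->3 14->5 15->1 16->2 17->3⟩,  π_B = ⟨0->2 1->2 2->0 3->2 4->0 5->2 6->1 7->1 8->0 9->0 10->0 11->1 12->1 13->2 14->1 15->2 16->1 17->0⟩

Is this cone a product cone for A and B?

|A|·|B| = 6·3 = 18;  |P| = 18
Check the pairing map k ↦ (π_A(k), π_B(k)):
  0 -> (2,2)
  1 -> (4,2)
  2 -> (1,0)
  3 -> (5,2)
  4 -> (0,0)
  5 -> (0,2)
  6 -> (3,1)
  7 -> (1,1)
  8 -> (5,0)
  9 -> (2,0)
  10 -> (4,0)
  11 -> (4,1)
  12 -> (0,1)
  13 -> (3,2)
  14 -> (5,1)
  15 -> (1,2)
  16 -> (2,1)
  17 -> (3,0)
distinct pairs in image: 18 / 18 needed
  → bijection onto A×B; projections well-typed.

Answer: VALID PRODUCT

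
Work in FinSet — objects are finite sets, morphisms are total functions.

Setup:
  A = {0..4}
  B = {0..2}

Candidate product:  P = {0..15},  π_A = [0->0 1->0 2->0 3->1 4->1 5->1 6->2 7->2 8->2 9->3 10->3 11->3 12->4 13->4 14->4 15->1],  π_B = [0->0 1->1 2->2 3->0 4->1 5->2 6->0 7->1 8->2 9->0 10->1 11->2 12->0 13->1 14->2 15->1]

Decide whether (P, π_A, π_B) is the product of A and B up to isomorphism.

Answer: NOT A VALID PRODUCT — |P|=16 ≠ |A|·|B|=15

Trace:
|A|·|B| = 5·3 = 15;  |P| = 16
  → cardinalities differ; no bijection possible.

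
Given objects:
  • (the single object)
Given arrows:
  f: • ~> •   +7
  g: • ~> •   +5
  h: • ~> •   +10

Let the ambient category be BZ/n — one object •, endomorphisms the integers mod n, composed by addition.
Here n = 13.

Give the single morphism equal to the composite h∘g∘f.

  0 +7≡7 +5≡12 +10≡9  (mod 13)
⟦path⟧: +9

Answer: +9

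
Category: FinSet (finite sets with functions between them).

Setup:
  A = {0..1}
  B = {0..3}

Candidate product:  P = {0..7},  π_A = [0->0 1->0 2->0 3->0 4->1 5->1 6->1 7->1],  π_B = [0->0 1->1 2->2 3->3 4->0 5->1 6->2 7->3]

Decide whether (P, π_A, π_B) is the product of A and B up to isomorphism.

|A|·|B| = 2·4 = 8;  |P| = 8
Check the pairing map k ↦ (π_A(k), π_B(k)):
  0 -> (0,0)
  1 -> (0,1)
  2 -> (0,2)
  3 -> (0,3)
  4 -> (1,0)
  5 -> (1,1)
  6 -> (1,2)
  7 -> (1,3)
distinct pairs in image: 8 / 8 needed
  → bijection onto A×B; projections well-typed.

Answer: VALID PRODUCT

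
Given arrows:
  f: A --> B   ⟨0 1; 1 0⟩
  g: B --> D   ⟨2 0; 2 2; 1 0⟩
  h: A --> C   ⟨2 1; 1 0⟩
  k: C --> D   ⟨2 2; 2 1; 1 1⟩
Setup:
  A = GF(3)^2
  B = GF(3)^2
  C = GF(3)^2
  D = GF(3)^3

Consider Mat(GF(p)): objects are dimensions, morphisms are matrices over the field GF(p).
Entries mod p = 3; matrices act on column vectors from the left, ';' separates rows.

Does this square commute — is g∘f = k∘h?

Answer: COMMUTES

Trace:
Path 1 = f;g:
  e0=(1,0) f-->(0,1) g-->(0,2,0)
  e1=(0,1) f-->(1,0) g-->(2,2,1)
  ⟦path⟧₁ = ⟨0 2; 2 2; 0 1⟩
Path 2 = h;k:
  e0=(1,0) h-->(2,1) k-->(0,2,0)
  e1=(0,1) h-->(1,0) k-->(2,2,1)
  ⟦path⟧₂ = ⟨0 2; 2 2; 0 1⟩
Equal? YES — commutes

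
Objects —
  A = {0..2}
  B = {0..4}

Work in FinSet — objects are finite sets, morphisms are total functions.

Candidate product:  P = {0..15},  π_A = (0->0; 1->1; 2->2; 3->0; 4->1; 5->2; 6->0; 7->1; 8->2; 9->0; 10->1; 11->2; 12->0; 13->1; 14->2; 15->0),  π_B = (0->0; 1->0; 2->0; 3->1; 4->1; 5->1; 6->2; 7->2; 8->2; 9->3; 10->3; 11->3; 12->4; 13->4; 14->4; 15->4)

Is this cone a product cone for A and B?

Answer: NOT A VALID PRODUCT — |P|=16 ≠ |A|·|B|=15

Trace:
|A|·|B| = 3·5 = 15;  |P| = 16
  → cardinalities differ; no bijection possible.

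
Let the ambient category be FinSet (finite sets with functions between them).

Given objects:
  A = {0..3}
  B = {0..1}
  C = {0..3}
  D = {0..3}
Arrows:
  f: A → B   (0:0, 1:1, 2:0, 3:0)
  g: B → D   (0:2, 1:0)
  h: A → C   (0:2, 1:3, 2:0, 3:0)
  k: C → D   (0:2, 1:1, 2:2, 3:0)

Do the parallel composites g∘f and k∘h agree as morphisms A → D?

Answer: COMMUTES

Trace:
Path 1 = f;g:
  0 f→0 g→2
  1 f→1 g→0
  2 f→0 g→2
  3 f→0 g→2
  composite₁ = (0:2, 1:0, 2:2, 3:2)
Path 2 = h;k:
  0 h→2 k→2
  1 h→3 k→0
  2 h→0 k→2
  3 h→0 k→2
  composite₂ = (0:2, 1:0, 2:2, 3:2)
Equal? equal; square commutes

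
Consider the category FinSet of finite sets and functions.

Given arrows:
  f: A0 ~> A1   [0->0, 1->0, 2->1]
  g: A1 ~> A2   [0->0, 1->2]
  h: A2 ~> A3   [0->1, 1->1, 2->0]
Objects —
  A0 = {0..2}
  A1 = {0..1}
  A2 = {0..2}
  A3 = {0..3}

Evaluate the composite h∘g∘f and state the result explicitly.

  0 f~>0 g~>0 h~>1
  1 f~>0 g~>0 h~>1
  2 f~>1 g~>2 h~>0
⟦path⟧: [0->1, 1->1, 2->0]

Answer: [0->1, 1->1, 2->0]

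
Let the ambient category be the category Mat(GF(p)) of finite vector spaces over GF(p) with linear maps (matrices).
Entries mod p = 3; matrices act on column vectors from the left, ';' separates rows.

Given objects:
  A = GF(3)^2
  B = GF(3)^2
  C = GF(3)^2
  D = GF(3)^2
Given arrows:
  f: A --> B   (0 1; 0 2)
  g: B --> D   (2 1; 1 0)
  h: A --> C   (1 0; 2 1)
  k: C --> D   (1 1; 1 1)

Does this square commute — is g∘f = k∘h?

Answer: COMMUTES

Trace:
1) trace f;g:
  e0=[1,0] f-->[0,0] g-->[0,0]
  e1=[0,1] f-->[1,2] g-->[1,1]
  composite₁ = (0 1; 0 1)
2) trace h;k:
  e0=[1,0] h-->[1,2] k-->[0,0]
  e1=[0,1] h-->[0,1] k-->[1,1]
  composite₂ = (0 1; 0 1)
Equal? same morphism ✓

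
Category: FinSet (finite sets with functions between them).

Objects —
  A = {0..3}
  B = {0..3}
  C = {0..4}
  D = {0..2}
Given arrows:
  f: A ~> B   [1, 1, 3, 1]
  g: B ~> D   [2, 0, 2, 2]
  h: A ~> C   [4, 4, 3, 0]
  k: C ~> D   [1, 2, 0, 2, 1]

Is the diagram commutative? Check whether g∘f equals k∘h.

Along f;g (path 1):
  0 f~>1 g~>0
  1 f~>1 g~>0
  2 f~>3 g~>2
  3 f~>1 g~>0
  ⟦path⟧₁ = [0, 0, 2, 0]
Along h;k (path 2):
  0 h~>4 k~>1
  1 h~>4 k~>1
  2 h~>3 k~>2
  3 h~>0 k~>1
  ⟦path⟧₂ = [1, 1, 2, 1]
Equal? differ; not commutative

Answer: DOES NOT COMMUTE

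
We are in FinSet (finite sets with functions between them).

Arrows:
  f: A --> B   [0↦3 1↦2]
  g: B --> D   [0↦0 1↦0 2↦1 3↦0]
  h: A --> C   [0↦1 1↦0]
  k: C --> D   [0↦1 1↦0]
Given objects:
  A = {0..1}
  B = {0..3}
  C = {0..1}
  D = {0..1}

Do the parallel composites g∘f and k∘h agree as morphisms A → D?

1) trace f;g:
  0 f-->3 g-->0
  1 f-->2 g-->1
  composite₁ = [0↦0 1↦1]
2) trace h;k:
  0 h-->1 k-->0
  1 h-->0 k-->1
  composite₂ = [0↦0 1↦1]
Equal? YES — commutes

Answer: COMMUTES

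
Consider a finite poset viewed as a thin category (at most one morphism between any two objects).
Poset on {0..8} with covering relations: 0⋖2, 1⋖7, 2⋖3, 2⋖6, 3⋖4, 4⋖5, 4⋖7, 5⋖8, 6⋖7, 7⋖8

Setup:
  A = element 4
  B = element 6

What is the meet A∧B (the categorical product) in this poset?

Answer: A∧B = 2

Work:
{x : x<=A ∧ x<=B} = {0,2}  (A=4, B=6)
  0 <= 2
  2 <= 2
glb = 2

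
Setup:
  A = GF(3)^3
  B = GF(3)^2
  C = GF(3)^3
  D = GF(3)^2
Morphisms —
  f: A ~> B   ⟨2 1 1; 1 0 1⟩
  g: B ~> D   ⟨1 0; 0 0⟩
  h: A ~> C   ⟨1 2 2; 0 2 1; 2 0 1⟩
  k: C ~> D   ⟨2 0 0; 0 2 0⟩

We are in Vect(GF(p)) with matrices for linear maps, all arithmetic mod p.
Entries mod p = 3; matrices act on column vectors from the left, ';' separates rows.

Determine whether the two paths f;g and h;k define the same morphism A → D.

Answer: DOES NOT COMMUTE

Work:
Along f;g (path 1):
  e0=(1,0,0) f~>(2,1) g~>(2,0)
  e1=(0,1,0) f~>(1,0) g~>(1,0)
  e2=(0,0,1) f~>(1,1) g~>(1,0)
  composite₁ = ⟨2 1 1; 0 0 0⟩
Along h;k (path 2):
  e0=(1,0,0) h~>(1,0,2) k~>(2,0)
  e1=(0,1,0) h~>(2,2,0) k~>(1,1)
  e2=(0,0,1) h~>(2,1,1) k~>(1,2)
  composite₂ = ⟨2 1 1; 0 1 2⟩
Equal? NO — does not commute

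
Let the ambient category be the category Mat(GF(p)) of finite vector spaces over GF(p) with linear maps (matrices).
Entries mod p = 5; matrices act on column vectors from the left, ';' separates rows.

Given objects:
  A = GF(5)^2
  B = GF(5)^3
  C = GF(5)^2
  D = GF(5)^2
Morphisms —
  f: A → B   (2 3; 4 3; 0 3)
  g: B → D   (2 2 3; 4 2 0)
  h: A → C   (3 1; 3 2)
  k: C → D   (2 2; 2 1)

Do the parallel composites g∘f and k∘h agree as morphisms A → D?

Answer: DOES NOT COMMUTE

Derivation:
1) trace f;g:
  e0=(1,0) f→(2,4,0) g→(2,1)
  e1=(0,1) f→(3,3,3) g→(1,3)
  result₁ = (2 1; 1 3)
2) trace h;k:
  e0=(1,0) h→(3,3) k→(2,4)
  e1=(0,1) h→(1,2) k→(1,4)
  result₂ = (2 1; 4 4)
Equal? distinct morphisms ✗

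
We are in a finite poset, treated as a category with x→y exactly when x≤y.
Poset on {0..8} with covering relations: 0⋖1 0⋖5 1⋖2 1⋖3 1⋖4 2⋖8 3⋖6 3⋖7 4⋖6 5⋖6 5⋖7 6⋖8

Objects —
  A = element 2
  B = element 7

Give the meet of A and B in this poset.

Answer: A∧B = 1

Derivation:
Common predecessors of 2,7: {0,1}
  0 <= 1
  1 <= 1
glb = 1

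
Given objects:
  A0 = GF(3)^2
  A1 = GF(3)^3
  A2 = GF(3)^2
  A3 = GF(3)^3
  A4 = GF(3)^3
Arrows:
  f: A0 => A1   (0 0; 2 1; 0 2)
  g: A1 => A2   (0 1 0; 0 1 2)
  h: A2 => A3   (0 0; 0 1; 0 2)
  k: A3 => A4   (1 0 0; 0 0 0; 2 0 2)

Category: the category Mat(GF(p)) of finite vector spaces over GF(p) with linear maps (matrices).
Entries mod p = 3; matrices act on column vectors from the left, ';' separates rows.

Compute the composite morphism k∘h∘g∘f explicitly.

  e0=⟨1,0⟩ f=>⟨0,2,0⟩ g=>⟨2,2⟩ h=>⟨0,2,1⟩ k=>⟨0,0,2⟩
  e1=⟨0,1⟩ f=>⟨0,1,2⟩ g=>⟨1,2⟩ h=>⟨0,2,1⟩ k=>⟨0,0,2⟩
composite: (0 0; 0 0; 2 2)

Answer: (0 0; 0 0; 2 2)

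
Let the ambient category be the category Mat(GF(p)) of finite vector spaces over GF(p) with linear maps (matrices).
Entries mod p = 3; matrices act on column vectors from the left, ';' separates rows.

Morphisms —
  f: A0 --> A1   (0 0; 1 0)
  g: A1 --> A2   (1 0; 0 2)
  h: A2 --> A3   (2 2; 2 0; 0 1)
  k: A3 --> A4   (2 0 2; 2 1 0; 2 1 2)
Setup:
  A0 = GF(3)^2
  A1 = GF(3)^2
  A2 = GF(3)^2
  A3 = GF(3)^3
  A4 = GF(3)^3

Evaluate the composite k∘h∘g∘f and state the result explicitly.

  e0=(1,0) f-->(0,1) g-->(0,2) h-->(1,0,2) k-->(0,2,0)
  e1=(0,1) f-->(0,0) g-->(0,0) h-->(0,0,0) k-->(0,0,0)
composite: (0 0; 2 0; 0 0)

Answer: (0 0; 2 0; 0 0)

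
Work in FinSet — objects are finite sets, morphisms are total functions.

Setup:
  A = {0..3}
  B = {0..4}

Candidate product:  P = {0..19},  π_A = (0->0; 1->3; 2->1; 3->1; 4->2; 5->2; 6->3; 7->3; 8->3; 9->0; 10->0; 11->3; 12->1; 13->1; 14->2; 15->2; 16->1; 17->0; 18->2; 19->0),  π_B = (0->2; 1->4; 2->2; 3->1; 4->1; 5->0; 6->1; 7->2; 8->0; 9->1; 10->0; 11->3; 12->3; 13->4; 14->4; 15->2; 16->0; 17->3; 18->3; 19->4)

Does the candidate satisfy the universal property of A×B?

|A|·|B| = 4·5 = 20;  |P| = 20
Check the pairing map k ↦ (π_A(k), π_B(k)):
  0 -> (0,2)
  1 -> (3,4)
  2 -> (1,2)
  3 -> (1,1)
  4 -> (2,1)
  5 -> (2,0)
  6 -> (3,1)
  7 -> (3,2)
  8 -> (3,0)
  9 -> (0,1)
  10 -> (0,0)
  11 -> (3,3)
  12 -> (1,3)
  13 -> (1,4)
  14 -> (2,4)
  15 -> (2,2)
  16 -> (1,0)
  17 -> (0,3)
  18 -> (2,3)
  19 -> (0,4)
distinct pairs in image: 20 / 20 needed
  → bijection onto A×B; projections well-typed.

Answer: VALID PRODUCT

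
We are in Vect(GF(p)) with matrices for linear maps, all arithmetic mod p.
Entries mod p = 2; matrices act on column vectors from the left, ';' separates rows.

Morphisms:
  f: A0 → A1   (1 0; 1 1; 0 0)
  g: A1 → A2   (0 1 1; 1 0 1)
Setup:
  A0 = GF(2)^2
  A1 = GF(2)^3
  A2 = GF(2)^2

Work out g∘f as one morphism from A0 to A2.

Answer: (1 1; 1 0)

Trace:
  e0=[1,0] f→[1,1,0] g→[1,1]
  e1=[0,1] f→[0,1,0] g→[1,0]
⟦path⟧: (1 1; 1 0)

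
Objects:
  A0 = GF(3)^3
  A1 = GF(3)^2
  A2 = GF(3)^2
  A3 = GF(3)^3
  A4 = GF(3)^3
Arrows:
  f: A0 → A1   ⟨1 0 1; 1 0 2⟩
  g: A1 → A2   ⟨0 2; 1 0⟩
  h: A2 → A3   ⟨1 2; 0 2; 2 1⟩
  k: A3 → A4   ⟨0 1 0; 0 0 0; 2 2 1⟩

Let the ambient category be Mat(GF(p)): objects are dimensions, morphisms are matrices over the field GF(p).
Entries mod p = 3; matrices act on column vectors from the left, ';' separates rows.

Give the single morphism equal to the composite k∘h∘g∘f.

Answer: ⟨2 0 2; 0 0 0; 2 0 1⟩

Work:
  e0=[1,0,0] f→[1,1] g→[2,1] h→[1,2,2] k→[2,0,2]
  e1=[0,1,0] f→[0,0] g→[0,0] h→[0,0,0] k→[0,0,0]
  e2=[0,0,1] f→[1,2] g→[1,1] h→[0,2,0] k→[2,0,1]
⟦path⟧: ⟨2 0 2; 0 0 0; 2 0 1⟩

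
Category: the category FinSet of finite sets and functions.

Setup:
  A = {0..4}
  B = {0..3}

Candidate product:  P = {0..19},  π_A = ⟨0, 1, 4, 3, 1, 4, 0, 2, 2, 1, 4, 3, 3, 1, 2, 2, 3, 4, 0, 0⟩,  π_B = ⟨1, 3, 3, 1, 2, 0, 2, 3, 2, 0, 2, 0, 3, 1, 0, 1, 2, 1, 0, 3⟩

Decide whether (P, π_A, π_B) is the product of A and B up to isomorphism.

|A|·|B| = 5·4 = 20;  |P| = 20
Check the pairing map k ↦ (π_A(k), π_B(k)):
  0 : (0,1)
  1 : (1,3)
  2 : (4,3)
  3 : (3,1)
  4 : (1,2)
  5 : (4,0)
  6 : (0,2)
  7 : (2,3)
  8 : (2,2)
  9 : (1,0)
  10 : (4,2)
  11 : (3,0)
  12 : (3,3)
  13 : (1,1)
  14 : (2,0)
  15 : (2,1)
  16 : (3,2)
  17 : (4,1)
  18 : (0,0)
  19 : (0,3)
distinct pairs in image: 20 / 20 needed
  → bijection onto A×B; projections well-typed.

Answer: VALID PRODUCT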